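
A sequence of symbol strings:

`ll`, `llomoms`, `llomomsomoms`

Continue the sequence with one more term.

llomomsomomsomoms

The strings grow by a fixed suffix omoms each time.
So the next term is llomomsomoms·omoms.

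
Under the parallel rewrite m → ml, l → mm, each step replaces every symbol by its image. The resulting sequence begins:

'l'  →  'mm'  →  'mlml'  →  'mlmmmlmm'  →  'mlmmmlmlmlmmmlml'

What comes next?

Applying the rule to each of the 16 symbols of mlmmmlmlmlmmmlml gives the pieces ml mm ml ml ml mm ml mm ml mm ml ml ml mm ml mm, which concatenate to the answer.

mlmmmlmlmlmmmlmmmlmmmlmlmlmmmlmm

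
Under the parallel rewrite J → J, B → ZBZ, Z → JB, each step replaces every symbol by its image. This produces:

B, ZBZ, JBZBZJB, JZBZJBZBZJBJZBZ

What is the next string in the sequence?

Rewriting the 15 symbols of JZBZJBZBZJBJZBZ one by one yields J JB ZBZ JB J ZBZ JB ZBZ JB J ZBZ J JB ZBZ JB; concatenated:

JJBZBZJBJZBZJBZBZJBJZBZJJBZBZJB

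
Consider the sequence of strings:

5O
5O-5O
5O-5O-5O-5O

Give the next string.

s(k+1) = s(k)·-·s(k) — each term doubles the last with '-' between the halves.
One more doubling of 5O-5O-5O-5O gives the answer.

5O-5O-5O-5O-5O-5O-5O-5O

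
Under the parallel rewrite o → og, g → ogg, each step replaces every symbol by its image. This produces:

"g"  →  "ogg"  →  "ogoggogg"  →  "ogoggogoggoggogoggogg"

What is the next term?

φ(ogoggogoggoggogoggogg) expands symbol-by-symbol to og ogg og ogg ogg og ogg og ogg ogg og ogg ogg og ogg og ogg ogg og ogg ogg; joining the 21 pieces gives the next term.

ogoggogoggoggogoggogoggoggogoggoggogoggogoggoggogoggogg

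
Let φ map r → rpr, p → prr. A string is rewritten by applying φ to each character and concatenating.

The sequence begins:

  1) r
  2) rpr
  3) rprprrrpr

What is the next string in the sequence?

Apply φ to rprprrrpr symbol by symbol: r→rpr, p→prr, r→rpr, p→prr, r→rpr, r→rpr, r→rpr, p→prr, r→rpr; joined: rpr prr rpr prr rpr rpr rpr prr rpr.

rprprrrprprrrprrprrprprrrpr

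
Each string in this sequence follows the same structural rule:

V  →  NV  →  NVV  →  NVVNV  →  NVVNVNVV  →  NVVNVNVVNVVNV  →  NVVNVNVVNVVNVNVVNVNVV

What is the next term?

From term 3 onward, concatenate the last term with the second-to-last: NV·V = NVV, NVV·NV = NVVNV, …
The next term joins NVVNVNVVNVVNVNVVNVNVV and NVVNVNVVNVVNV.

NVVNVNVVNVVNVNVVNVNVVNVVNVNVVNVVNV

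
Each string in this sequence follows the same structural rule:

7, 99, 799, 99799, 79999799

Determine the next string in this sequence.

9979979999799

From term 3 onward, concatenate the second-to-last term with the last: 7·99 = 799, 99·799 = 99799, …
Continuing: 99799 · 79999799 gives term 6.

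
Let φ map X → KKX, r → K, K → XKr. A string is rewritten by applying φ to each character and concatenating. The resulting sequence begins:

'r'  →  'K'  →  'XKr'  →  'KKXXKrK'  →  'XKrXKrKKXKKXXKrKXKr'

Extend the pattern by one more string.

φ(XKrXKrKKXKKXXKrKXKr) expands symbol-by-symbol to KKX XKr K KKX XKr K XKr XKr KKX XKr XKr KKX KKX XKr K XKr KKX XKr K; joining the 19 pieces gives the next term.

KKXXKrKKKXXKrKXKrXKrKKXXKrXKrKKXKKXXKrKXKrKKXXKrK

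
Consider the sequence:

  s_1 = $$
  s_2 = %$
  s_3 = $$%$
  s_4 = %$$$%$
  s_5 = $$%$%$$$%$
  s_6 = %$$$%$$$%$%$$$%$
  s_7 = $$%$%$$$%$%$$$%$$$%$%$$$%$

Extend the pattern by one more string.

%$$$%$$$%$%$$$%$$$%$%$$$%$%$$$%$$$%$%$$$%$

From term 3 onward, concatenate the second-to-last term with the last: $$·%$ = $$%$, %$·$$%$ = %$$$%$, …
The next term joins %$$$%$$$%$%$$$%$ and $$%$%$$$%$%$$$%$$$%$%$$$%$.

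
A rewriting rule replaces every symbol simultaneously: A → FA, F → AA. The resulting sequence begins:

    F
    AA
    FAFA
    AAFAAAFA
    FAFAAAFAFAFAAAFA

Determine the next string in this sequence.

AAFAAAFAFAFAAAFAAAFAAAFAFAFAAAFA

Replace each of the 16 characters of FAFAAAFAFAFAAAFA in place — AA FA AA FA FA FA AA FA AA FA AA FA FA FA AA FA — and concatenate.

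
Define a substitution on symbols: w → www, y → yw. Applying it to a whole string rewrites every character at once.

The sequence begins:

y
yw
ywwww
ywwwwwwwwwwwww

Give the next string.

Replace each of the 14 characters of ywwwwwwwwwwwww in place — yw www www www www www www www www www www www www www — and concatenate.

ywwwwwwwwwwwwwwwwwwwwwwwwwwwwwwwwwwwwwwww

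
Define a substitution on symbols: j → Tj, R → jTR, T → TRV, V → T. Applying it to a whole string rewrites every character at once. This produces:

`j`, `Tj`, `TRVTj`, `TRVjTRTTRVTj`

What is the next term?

TRVjTRTTjTRVjTRTRVTRVjTRTTRVTj

Expanding TRVjTRTTRVTj: T→TRV, R→jTR, V→T, j→Tj, T→TRV, R→jTR, T→TRV, T→TRV, R→jTR, V→T, T→TRV, j→Tj. Concatenated: TRV jTR T Tj TRV jTR TRV TRV jTR T TRV Tj.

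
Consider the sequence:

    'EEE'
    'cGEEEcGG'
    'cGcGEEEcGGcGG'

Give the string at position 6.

s(k+1) = cG·s(k)·cGG, so each term gains cG as a prefix and cGG as a suffix.
From cGcGEEEcGGcGG, 3 further steps: cGcGEEEcGGcGG → cGcGcGEEEcGGcGGcGG → cGcGcGcGEEEcGGcGGcGGcGG → (answer).

cGcGcGcGcGEEEcGGcGGcGGcGGcGG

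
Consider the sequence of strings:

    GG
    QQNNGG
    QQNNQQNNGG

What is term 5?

QQNNQQNNQQNNQQNNGG

The strings grow by a fixed prefix QQNN each time.
From QQNNQQNNGG, 2 further steps: QQNNQQNNGG → QQNNQQNNQQNNGG → (answer).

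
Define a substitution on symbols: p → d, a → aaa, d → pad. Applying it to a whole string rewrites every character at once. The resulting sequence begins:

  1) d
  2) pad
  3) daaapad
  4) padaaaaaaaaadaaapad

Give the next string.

Rewriting the 19 symbols of padaaaaaaaaadaaapad one by one yields d aaa pad aaa aaa aaa aaa aaa aaa aaa aaa aaa pad aaa aaa aaa d aaa pad; concatenated:

daaapadaaaaaaaaaaaaaaaaaaaaaaaaaaapadaaaaaaaaadaaapad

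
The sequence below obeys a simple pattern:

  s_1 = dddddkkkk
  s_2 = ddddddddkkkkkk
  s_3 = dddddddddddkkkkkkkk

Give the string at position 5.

Term n consists of 3n-1 d's, followed by 2n k's, where the shown terms are n = 2, 3, 4.
Setting n = 6 gives 17, 12 characters in each block.

dddddddddddddddddkkkkkkkkkkkk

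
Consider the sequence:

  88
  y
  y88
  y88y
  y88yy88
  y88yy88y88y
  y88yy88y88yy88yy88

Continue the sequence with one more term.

Each term (from the third on) is the previous term followed by the one before it: term 3 = y·88 = y88.
So term 8 is y88yy88y88yy88yy88·y88yy88y88y.

y88yy88y88yy88yy88y88yy88y88y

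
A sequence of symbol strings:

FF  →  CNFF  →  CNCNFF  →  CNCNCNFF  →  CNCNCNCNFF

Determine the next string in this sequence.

Each term is the previous one with CN prepended.
So the next term is CN·CNCNCNCNFF.

CNCNCNCNCNFF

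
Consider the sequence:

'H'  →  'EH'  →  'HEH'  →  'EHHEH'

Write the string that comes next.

From term 3 onward, concatenate the second-to-last term with the last: H·EH = HEH, EH·HEH = EHHEH, …
The next term joins HEH and EHHEH.

HEHEHHEH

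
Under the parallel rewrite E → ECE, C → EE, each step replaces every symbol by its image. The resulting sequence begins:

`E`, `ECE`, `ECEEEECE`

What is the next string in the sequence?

Expanding ECEEEECE: E→ECE, C→EE, E→ECE, E→ECE, E→ECE, E→ECE, C→EE, E→ECE. Concatenated: ECE EE ECE ECE ECE ECE EE ECE.

ECEEEECEECEECEECEEEECE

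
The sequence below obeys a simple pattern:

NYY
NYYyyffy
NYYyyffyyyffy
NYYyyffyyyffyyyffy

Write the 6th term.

Every step adds yyffy to the end: s(k+1) = s(k)·yyffy.
From NYYyyffyyyffyyyffy, 2 further steps: NYYyyffyyyffyyyffy → NYYyyffyyyffyyyffyyyffy → (answer).

NYYyyffyyyffyyyffyyyffyyyffy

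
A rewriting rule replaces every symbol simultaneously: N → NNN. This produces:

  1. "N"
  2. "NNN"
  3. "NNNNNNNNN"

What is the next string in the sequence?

Apply φ to NNNNNNNNN symbol by symbol: N→NNN, N→NNN, N→NNN, N→NNN, N→NNN, N→NNN, N→NNN, N→NNN, N→NNN; joined: NNN NNN NNN NNN NNN NNN NNN NNN NNN.

NNNNNNNNNNNNNNNNNNNNNNNNNNN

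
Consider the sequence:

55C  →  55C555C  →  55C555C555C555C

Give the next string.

s(k+1) = s(k)·5·s(k) — each term doubles the last with '5' between the halves.
Doubling 55C555C555C555C with '5' between the halves:

55C555C555C555C555C555C555C555C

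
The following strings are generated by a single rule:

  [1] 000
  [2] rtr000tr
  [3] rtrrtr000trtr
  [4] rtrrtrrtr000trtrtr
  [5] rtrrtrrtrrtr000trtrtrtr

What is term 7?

Every step adds rtr to the front and tr to the end of the previous string.
From rtrrtrrtrrtr000trtrtrtr, 2 further steps: rtrrtrrtrrtr000trtrtrtr → rtrrtrrtrrtrrtr000trtrtrtrtr → (answer).

rtrrtrrtrrtrrtrrtr000trtrtrtrtrtr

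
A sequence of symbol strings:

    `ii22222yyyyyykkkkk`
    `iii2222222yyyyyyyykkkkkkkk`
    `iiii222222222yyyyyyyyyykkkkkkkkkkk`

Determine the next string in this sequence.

Each string has the form i^{n} 2^{2n+1} y^{2n+2} k^{3n-1}, where the shown terms are n = 2, 3, 4.
For the next term, n = 5, so the run lengths are 5, 11, 12, 14.

iiiii22222222222yyyyyyyyyyyykkkkkkkkkkkkkk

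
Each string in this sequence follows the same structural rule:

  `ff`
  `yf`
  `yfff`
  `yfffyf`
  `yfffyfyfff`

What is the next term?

Each term (from the third on) is the previous term followed by the one before it: term 3 = yf·ff = yfff.
Continuing: yfffyfyfff · yfffyf gives term 6.

yfffyfyfffyfffyf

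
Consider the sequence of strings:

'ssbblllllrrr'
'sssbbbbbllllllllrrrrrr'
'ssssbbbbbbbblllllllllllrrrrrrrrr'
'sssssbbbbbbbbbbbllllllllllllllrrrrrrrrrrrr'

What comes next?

ssssssbbbbbbbbbbbbbblllllllllllllllllrrrrrrrrrrrrrrr

Each string has the form s^{n+1} b^{3n-1} l^{3n+2} r^{3n} (n = 1, 2, …).
Setting n = 5 gives 6, 14, 17, 15 characters in each block.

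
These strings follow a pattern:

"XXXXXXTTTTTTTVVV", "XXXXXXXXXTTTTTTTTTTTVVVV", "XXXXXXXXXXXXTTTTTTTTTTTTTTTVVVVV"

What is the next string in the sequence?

Term n consists of 3n+3 X's, followed by 4n+3 T's, followed by n+2 V's (n = 1, 2, …).
For the next term, n = 4, so the run lengths are 15, 19, 6.

XXXXXXXXXXXXXXXTTTTTTTTTTTTTTTTTTTVVVVVV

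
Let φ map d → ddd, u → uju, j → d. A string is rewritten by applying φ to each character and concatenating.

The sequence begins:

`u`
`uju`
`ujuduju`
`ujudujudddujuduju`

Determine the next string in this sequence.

Rewriting the 17 symbols of ujudujudddujuduju one by one yields uju d uju ddd uju d uju ddd ddd ddd uju d uju ddd uju d uju; concatenated:

ujudujudddujudujudddddddddujudujudddujuduju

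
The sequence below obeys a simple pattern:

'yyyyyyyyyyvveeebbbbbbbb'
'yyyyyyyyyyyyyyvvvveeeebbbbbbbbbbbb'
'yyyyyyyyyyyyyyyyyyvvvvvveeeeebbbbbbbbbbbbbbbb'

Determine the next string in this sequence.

yyyyyyyyyyyyyyyyyyyyyyvvvvvvvveeeeeebbbbbbbbbbbbbbbbbbbb

The n-th term is 4n+2 y's then 2n-2 v's then n+1 e's then 4n b's, where the shown terms are n = 2, 3, 4.
For the next term, n = 5, so the run lengths are 22, 8, 6, 20.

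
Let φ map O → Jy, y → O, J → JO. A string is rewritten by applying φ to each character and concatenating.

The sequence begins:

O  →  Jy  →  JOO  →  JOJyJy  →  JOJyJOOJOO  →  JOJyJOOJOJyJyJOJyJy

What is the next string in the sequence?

φ(JOJyJOOJOJyJyJOJyJy) expands symbol-by-symbol to JO Jy JO O JO Jy Jy JO Jy JO O JO O JO Jy JO O JO O; joining the 19 pieces gives the next term.

JOJyJOOJOJyJyJOJyJOOJOOJOJyJOOJOO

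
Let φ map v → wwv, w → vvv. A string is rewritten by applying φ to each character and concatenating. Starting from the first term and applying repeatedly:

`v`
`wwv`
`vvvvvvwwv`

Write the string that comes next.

wwvwwvwwvwwvwwvwwvvvvvvvwwv

Expanding vvvvvvwwv: v→wwv, v→wwv, v→wwv, v→wwv, v→wwv, v→wwv, w→vvv, w→vvv, v→wwv. Concatenated: wwv wwv wwv wwv wwv wwv vvv vvv wwv.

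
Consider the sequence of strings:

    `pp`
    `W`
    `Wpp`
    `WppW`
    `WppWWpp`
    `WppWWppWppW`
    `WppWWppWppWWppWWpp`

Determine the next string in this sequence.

WppWWppWppWWppWWppWppWWppWppW

From term 3 onward, concatenate the last term with the second-to-last: W·pp = Wpp, Wpp·W = WppW, …
So term 8 is WppWWppWppWWppWWpp·WppWWppWppW.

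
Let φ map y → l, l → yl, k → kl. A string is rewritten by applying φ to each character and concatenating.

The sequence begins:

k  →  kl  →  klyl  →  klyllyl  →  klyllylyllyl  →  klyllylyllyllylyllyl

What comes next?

φ(klyllylyllyllylyllyl) expands symbol-by-symbol to kl yl l yl yl l yl l yl yl l yl yl l yl l yl yl l yl; joining the 20 pieces gives the next term.

klyllylyllyllylyllylyllyllylyllyl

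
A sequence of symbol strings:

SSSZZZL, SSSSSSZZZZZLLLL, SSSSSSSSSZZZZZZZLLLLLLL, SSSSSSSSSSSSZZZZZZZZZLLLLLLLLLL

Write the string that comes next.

Reading off run lengths: S runs 3, 6, 9, 12; Z runs 3, 5, 7, 9; L runs 1, 4, 7, 10 — each is linear in n (n = 1, 2, …).
Setting n = 5 gives 15, 11, 13 characters in each block.

SSSSSSSSSSSSSSSZZZZZZZZZZZLLLLLLLLLLLLL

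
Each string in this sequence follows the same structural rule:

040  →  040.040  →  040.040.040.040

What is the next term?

Every step duplicates the string with '.' between the halves.
Doubling 040.040.040.040 with '.' between the halves:

040.040.040.040.040.040.040.040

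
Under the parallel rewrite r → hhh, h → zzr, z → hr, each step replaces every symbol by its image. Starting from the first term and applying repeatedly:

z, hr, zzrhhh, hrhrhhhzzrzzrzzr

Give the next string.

Replace each of the 16 characters of hrhrhhhzzrzzrzzr in place — zzr hhh zzr hhh zzr zzr zzr hr hr hhh hr hr hhh hr hr hhh — and concatenate.

zzrhhhzzrhhhzzrzzrzzrhrhrhhhhrhrhhhhrhrhhh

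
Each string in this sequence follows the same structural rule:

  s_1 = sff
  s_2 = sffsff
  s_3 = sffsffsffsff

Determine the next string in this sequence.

sffsffsffsffsffsffsffsff

Every step duplicates the string.
One more doubling of sffsffsffsff gives the answer.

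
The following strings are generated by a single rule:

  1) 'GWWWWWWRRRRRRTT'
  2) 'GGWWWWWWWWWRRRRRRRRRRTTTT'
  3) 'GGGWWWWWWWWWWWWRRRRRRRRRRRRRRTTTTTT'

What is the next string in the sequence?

GGGGWWWWWWWWWWWWWWWRRRRRRRRRRRRRRRRRRTTTTTTTT

Term n consists of n G's, followed by 3n+3 W's, followed by 4n+2 R's, followed by 2n T's (n = 1, 2, …).
At n = 4 the blocks have lengths 4, 15, 18, 8.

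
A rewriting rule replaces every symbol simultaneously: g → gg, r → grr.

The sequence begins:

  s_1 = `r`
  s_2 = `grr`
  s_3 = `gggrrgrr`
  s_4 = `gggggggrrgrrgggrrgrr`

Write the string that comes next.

Rewriting the 20 symbols of gggggggrrgrrgggrrgrr one by one yields gg gg gg gg gg gg gg grr grr gg grr grr gg gg gg grr grr gg grr grr; concatenated:

gggggggggggggggrrgrrgggrrgrrgggggggrrgrrgggrrgrr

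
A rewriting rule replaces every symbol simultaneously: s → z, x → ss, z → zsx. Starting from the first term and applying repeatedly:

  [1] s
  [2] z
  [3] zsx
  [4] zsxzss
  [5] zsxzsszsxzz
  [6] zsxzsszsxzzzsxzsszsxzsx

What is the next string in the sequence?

φ(zsxzsszsxzzzsxzsszsxzsx) expands symbol-by-symbol to zsx z ss zsx z z zsx z ss zsx zsx zsx z ss zsx z z zsx z ss zsx z ss; joining the 23 pieces gives the next term.

zsxzsszsxzzzsxzsszsxzsxzsxzsszsxzzzsxzsszsxzss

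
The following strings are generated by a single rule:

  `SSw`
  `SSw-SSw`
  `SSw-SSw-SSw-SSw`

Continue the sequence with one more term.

Every step duplicates the string with '-' between the halves.
So the next term is two copies of SSw-SSw-SSw-SSw with '-' between the halves.

SSw-SSw-SSw-SSw-SSw-SSw-SSw-SSw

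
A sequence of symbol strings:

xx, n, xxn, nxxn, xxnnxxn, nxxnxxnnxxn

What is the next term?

xxnnxxnnxxnxxnnxxn

This is a Fibonacci-style word recurrence s(k) = s(k−2)·s(k−1): e.g. xx·n = xxn.
Continuing: xxnnxxn · nxxnxxnnxxn gives term 7.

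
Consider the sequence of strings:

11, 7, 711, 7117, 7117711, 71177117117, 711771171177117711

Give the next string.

71177117117711771171177117117

Each term (from the third on) is the previous term followed by the one before it: term 3 = 7·11 = 711.
The next term joins 711771171177117711 and 71177117117.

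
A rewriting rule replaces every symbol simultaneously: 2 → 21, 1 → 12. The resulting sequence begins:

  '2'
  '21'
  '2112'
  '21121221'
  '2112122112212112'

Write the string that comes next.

21121221122121121221211221121221

φ(2112122112212112) expands symbol-by-symbol to 21 12 12 21 12 21 21 12 12 21 21 12 21 12 12 21; joining the 16 pieces gives the next term.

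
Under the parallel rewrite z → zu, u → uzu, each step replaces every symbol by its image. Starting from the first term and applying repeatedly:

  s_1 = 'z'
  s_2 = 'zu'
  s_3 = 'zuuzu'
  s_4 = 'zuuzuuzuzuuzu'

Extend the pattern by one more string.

zuuzuuzuzuuzuuzuzuuzuzuuzuuzuzuuzu

Replace each of the 13 characters of zuuzuuzuzuuzu in place — zu uzu uzu zu uzu uzu zu uzu zu uzu uzu zu uzu — and concatenate.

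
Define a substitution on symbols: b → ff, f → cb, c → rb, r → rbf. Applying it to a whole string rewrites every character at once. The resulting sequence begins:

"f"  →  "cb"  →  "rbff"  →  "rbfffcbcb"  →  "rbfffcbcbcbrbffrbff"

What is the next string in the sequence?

Applying the rule to each of the 19 symbols of rbfffcbcbcbrbffrbff gives the pieces rbf ff cb cb cb rb ff rb ff rb ff rbf ff cb cb rbf ff cb cb, which concatenate to the answer.

rbfffcbcbcbrbffrbffrbffrbfffcbcbrbfffcbcb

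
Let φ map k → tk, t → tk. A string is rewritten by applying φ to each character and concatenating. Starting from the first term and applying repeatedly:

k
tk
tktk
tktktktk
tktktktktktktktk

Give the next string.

Rewriting the 16 symbols of tktktktktktktktk one by one yields tk tk tk tk tk tk tk tk tk tk tk tk tk tk tk tk; concatenated:

tktktktktktktktktktktktktktktktk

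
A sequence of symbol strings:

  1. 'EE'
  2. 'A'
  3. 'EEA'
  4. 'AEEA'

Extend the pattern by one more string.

EEAAEEA

Each term (from the third on) is the two preceding terms concatenated in order: term 3 = EE·A = EEA.
So term 5 is EEA·AEEA.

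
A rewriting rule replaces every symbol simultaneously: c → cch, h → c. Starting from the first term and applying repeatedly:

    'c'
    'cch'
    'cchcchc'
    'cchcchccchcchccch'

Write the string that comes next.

Applying the rule to each of the 17 symbols of cchcchccchcchccch gives the pieces cch cch c cch cch c cch cch cch c cch cch c cch cch cch c, which concatenate to the answer.

cchcchccchcchccchcchcchccchcchccchcchcchc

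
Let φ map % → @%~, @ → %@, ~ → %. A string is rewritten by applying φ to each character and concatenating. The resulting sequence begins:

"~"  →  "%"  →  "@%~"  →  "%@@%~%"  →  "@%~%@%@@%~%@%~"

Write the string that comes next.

Rewriting the 14 symbols of @%~%@%@@%~%@%~ one by one yields %@ @%~ % @%~ %@ @%~ %@ %@ @%~ % @%~ %@ @%~ %; concatenated:

%@@%~%@%~%@@%~%@%@@%~%@%~%@@%~%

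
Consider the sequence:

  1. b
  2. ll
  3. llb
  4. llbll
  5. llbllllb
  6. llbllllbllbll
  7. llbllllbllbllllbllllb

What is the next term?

llbllllbllbllllbllllbllbllllbllbll

This is a Fibonacci-style word recurrence s(k) = s(k−1)·s(k−2): e.g. ll·b = llb.
The next term joins llbllllbllbllllbllllb and llbllllbllbll.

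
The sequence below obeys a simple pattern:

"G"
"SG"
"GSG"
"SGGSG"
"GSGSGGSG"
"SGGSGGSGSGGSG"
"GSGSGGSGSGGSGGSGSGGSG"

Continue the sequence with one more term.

SGGSGGSGSGGSGGSGSGGSGSGGSGGSGSGGSG

Each term (from the third on) is the two preceding terms concatenated in order: term 3 = G·SG = GSG.
Continuing: SGGSGGSGSGGSG · GSGSGGSGSGGSGGSGSGGSG gives term 8.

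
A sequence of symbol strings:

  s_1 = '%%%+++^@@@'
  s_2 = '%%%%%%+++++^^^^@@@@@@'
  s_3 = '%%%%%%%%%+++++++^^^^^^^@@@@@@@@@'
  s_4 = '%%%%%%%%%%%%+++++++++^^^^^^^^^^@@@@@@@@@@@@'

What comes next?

Term n consists of 3n %'s, followed by 2n+1 +'s, followed by 3n-2 ^'s, followed by 3n @'s (n = 1, 2, …).
Setting n = 5 gives 15, 11, 13, 15 characters in each block.

%%%%%%%%%%%%%%%+++++++++++^^^^^^^^^^^^^@@@@@@@@@@@@@@@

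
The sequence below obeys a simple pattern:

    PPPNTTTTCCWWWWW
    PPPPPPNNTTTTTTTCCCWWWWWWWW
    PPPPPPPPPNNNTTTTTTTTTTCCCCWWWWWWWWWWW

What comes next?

PPPPPPPPPPPPNNNNTTTTTTTTTTTTTCCCCCWWWWWWWWWWWWWW

The n-th term is 3n P's then n N's then 3n+1 T's then n+1 C's then 3n+2 W's (n = 1, 2, …).
At n = 4 the blocks have lengths 12, 4, 13, 5, 14.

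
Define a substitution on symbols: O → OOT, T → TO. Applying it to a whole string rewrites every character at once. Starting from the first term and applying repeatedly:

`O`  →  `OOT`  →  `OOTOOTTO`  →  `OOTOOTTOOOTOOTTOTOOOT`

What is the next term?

Rewriting the 21 symbols of OOTOOTTOOOTOOTTOTOOOT one by one yields OOT OOT TO OOT OOT TO TO OOT OOT OOT TO OOT OOT TO TO OOT TO OOT OOT OOT TO; concatenated:

OOTOOTTOOOTOOTTOTOOOTOOTOOTTOOOTOOTTOTOOOTTOOOTOOTOOTTO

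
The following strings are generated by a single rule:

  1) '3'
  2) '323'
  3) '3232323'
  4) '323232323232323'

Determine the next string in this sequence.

3232323232323232323232323232323

s(k+1) = s(k)·2·s(k) — each term doubles the last with '2' between the halves.
One more doubling of 323232323232323 gives the answer.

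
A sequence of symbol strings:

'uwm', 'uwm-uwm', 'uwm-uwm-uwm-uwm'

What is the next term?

uwm-uwm-uwm-uwm-uwm-uwm-uwm-uwm

Each string is two copies of the previous one joined by '-'.
One more doubling of uwm-uwm-uwm-uwm gives the answer.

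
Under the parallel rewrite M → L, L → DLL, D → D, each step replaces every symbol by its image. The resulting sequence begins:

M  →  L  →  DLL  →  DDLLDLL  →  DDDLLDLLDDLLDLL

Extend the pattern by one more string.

DDDDLLDLLDDLLDLLDDDLLDLLDDLLDLL

Applying the rule to each of the 15 symbols of DDDLLDLLDDLLDLL gives the pieces D D D DLL DLL D DLL DLL D D DLL DLL D DLL DLL, which concatenate to the answer.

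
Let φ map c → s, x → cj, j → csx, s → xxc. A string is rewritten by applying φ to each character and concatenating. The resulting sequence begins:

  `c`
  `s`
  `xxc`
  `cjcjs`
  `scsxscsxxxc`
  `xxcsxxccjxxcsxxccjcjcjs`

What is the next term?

cjcjsxxccjcjsscsxcjcjsxxccjcjsscsxscsxscsxxxc

Applying the rule to each of the 23 symbols of xxcsxxccjxxcsxxccjcjcjs gives the pieces cj cj s xxc cj cj s s csx cj cj s xxc cj cj s s csx s csx s csx xxc, which concatenate to the answer.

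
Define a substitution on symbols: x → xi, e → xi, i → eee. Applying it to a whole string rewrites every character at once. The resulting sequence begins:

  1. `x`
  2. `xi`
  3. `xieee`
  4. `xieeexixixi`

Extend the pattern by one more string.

Rewriting each symbol of xieeexixixi: x→xi, i→eee, e→xi, e→xi, e→xi, x→xi, i→eee, x→xi, i→eee, x→xi, i→eee, which concatenates to xi eee xi xi xi xi eee xi eee xi eee.

xieeexixixixieeexieeexieee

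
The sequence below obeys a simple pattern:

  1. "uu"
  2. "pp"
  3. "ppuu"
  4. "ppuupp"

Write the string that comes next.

Each term (from the third on) is the previous term followed by the one before it: term 3 = pp·uu = ppuu.
Continuing: ppuupp · ppuu gives term 5.

ppuuppppuu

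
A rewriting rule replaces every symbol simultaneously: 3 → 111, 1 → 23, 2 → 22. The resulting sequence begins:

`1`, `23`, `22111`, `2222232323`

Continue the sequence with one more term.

Expanding 2222232323: 2→22, 2→22, 2→22, 2→22, 2→22, 3→111, 2→22, 3→111, 2→22, 3→111. Concatenated: 22 22 22 22 22 111 22 111 22 111.

22222222221112211122111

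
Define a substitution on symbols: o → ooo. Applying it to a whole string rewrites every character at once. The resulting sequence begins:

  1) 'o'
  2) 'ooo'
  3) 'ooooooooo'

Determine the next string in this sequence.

ooooooooooooooooooooooooooo

Expanding ooooooooo: o→ooo, o→ooo, o→ooo, o→ooo, o→ooo, o→ooo, o→ooo, o→ooo, o→ooo. Concatenated: ooo ooo ooo ooo ooo ooo ooo ooo ooo.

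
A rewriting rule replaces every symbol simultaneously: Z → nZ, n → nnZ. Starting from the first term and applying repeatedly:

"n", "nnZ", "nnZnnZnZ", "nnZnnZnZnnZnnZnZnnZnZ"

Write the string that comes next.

Rewriting the 21 symbols of nnZnnZnZnnZnnZnZnnZnZ one by one yields nnZ nnZ nZ nnZ nnZ nZ nnZ nZ nnZ nnZ nZ nnZ nnZ nZ nnZ nZ nnZ nnZ nZ nnZ nZ; concatenated:

nnZnnZnZnnZnnZnZnnZnZnnZnnZnZnnZnnZnZnnZnZnnZnnZnZnnZnZ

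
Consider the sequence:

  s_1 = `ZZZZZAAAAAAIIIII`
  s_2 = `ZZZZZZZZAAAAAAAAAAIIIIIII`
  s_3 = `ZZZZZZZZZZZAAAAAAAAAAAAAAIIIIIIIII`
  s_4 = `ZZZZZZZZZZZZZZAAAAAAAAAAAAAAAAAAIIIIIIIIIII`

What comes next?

The n-th term is 3n-1 Z's then 4n-2 A's then 2n+1 I's, where the shown terms are n = 2, 3, 4, 5.
At n = 6 the blocks have lengths 17, 22, 13.

ZZZZZZZZZZZZZZZZZAAAAAAAAAAAAAAAAAAAAAAIIIIIIIIIIIII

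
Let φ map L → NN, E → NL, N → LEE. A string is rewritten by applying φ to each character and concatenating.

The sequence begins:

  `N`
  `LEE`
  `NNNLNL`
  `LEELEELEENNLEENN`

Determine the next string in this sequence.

NNNLNLNNNLNLNNNLNLLEELEENNNLNLLEELEE

Replace each of the 16 characters of LEELEELEENNLEENN in place — NN NL NL NN NL NL NN NL NL LEE LEE NN NL NL LEE LEE — and concatenate.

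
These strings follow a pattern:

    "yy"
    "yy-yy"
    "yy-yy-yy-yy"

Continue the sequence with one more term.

Every step duplicates the string with '-' between the halves.
Doubling yy-yy-yy-yy with '-' between the halves:

yy-yy-yy-yy-yy-yy-yy-yy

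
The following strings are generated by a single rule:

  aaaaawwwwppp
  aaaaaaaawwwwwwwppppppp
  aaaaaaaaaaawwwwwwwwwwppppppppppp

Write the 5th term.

aaaaaaaaaaaaaaaaawwwwwwwwwwwwwwwwppppppppppppppppppp

Reading off run lengths: a runs 5, 8, 11; w runs 4, 7, 10; p runs 3, 7, 11 — each is linear in n (n = 1, 2, …).
Setting n = 5 gives 17, 16, 19 characters in each block.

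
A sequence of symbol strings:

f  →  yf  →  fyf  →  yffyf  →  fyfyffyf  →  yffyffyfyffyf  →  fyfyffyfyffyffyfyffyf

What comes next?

From term 3 onward, concatenate the second-to-last term with the last: f·yf = fyf, yf·fyf = yffyf, …
So term 8 is yffyffyfyffyf·fyfyffyfyffyffyfyffyf.

yffyffyfyffyffyfyffyfyffyffyfyffyf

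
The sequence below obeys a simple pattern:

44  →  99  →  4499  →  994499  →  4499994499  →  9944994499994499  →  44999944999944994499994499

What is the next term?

994499449999449944999944999944994499994499

This is a Fibonacci-style word recurrence s(k) = s(k−2)·s(k−1): e.g. 44·99 = 4499.
The next term joins 9944994499994499 and 44999944999944994499994499.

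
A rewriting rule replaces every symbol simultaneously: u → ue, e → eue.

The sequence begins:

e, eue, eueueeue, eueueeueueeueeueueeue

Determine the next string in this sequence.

eueueeueueeueeueueeueueeueeueueeueeueueeueueeueeueueeue

φ(eueueeueueeueeueueeue) expands symbol-by-symbol to eue ue eue ue eue eue ue eue ue eue eue ue eue eue ue eue ue eue eue ue eue; joining the 21 pieces gives the next term.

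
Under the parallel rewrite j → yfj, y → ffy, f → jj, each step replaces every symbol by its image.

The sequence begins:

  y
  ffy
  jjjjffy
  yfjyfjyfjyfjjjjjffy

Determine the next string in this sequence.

ffyjjyfjffyjjyfjffyjjyfjffyjjyfjyfjyfjyfjyfjjjjjffy

Replace each of the 19 characters of yfjyfjyfjyfjjjjjffy in place — ffy jj yfj ffy jj yfj ffy jj yfj ffy jj yfj yfj yfj yfj yfj jj jj ffy — and concatenate.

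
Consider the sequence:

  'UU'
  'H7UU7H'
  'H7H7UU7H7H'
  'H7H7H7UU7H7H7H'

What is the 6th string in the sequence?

s(k+1) = H7·s(k)·7H, so each term gains H7 as a prefix and 7H as a suffix.
From H7H7H7UU7H7H7H, 2 further steps: H7H7H7UU7H7H7H → H7H7H7H7UU7H7H7H7H → (answer).

H7H7H7H7H7UU7H7H7H7H7H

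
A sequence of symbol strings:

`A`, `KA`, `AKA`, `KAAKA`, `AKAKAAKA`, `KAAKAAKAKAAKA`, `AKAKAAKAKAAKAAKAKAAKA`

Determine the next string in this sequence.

This is a Fibonacci-style word recurrence s(k) = s(k−2)·s(k−1): e.g. A·KA = AKA.
So term 8 is KAAKAAKAKAAKA·AKAKAAKAKAAKAAKAKAAKA.

KAAKAAKAKAAKAAKAKAAKAKAAKAAKAKAAKA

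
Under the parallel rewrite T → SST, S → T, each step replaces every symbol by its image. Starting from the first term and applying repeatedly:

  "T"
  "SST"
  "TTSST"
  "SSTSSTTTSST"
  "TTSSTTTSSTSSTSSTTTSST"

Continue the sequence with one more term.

Rewriting the 21 symbols of TTSSTTTSSTSSTSSTTTSST one by one yields SST SST T T SST SST SST T T SST T T SST T T SST SST SST T T SST; concatenated:

SSTSSTTTSSTSSTSSTTTSSTTTSSTTTSSTSSTSSTTTSST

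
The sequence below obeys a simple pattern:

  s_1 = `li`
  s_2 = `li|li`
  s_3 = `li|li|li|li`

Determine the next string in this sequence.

Each string is two copies of the previous one joined by '|'.
So the next term is two copies of li|li|li|li with '|' between the halves.

li|li|li|li|li|li|li|li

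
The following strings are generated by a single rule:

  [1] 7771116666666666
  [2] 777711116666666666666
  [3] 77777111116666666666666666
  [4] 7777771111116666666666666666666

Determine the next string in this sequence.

777777711111116666666666666666666666

The n-th term is n 7's then n 1's then 3n+1 6's, where the shown terms are n = 3, 4, 5, 6.
Setting n = 7 gives 7, 7, 22 characters in each block.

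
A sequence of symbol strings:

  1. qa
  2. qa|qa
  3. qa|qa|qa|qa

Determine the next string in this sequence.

Each string is two copies of the previous one joined by '|'.
So the next term is two copies of qa|qa|qa|qa with '|' between the halves.

qa|qa|qa|qa|qa|qa|qa|qa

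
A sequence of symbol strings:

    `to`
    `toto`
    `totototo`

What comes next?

totototototototo

Each string is two copies of the previous one concatenated.
One more doubling of totototo gives the answer.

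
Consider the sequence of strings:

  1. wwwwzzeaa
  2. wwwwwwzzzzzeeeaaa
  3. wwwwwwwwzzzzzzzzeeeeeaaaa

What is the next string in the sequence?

The n-th term is 2n+2 w's then 3n-1 z's then 2n-1 e's then n+1 a's (n = 1, 2, …).
At n = 4 the blocks have lengths 10, 11, 7, 5.

wwwwwwwwwwzzzzzzzzzzzeeeeeeeaaaaa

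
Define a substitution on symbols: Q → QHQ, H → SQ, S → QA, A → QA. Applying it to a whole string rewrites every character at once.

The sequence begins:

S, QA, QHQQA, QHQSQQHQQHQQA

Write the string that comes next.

QHQSQQHQQAQHQQHQSQQHQQHQSQQHQQHQQA

Applying the rule to each of the 13 symbols of QHQSQQHQQHQQA gives the pieces QHQ SQ QHQ QA QHQ QHQ SQ QHQ QHQ SQ QHQ QHQ QA, which concatenate to the answer.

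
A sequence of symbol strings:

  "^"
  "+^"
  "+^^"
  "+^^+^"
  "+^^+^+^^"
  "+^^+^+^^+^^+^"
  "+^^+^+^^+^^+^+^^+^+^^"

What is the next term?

Each term (from the third on) is the previous term followed by the one before it: term 3 = +^·^ = +^^.
So term 8 is +^^+^+^^+^^+^+^^+^+^^·+^^+^+^^+^^+^.

+^^+^+^^+^^+^+^^+^+^^+^^+^+^^+^^+^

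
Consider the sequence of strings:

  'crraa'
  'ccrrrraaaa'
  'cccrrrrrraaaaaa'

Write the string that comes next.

ccccrrrrrrrraaaaaaaa

Reading off run lengths: c runs 1, 2, 3; r runs 2, 4, 6; a runs 2, 4, 6 — each is linear in n (n = 1, 2, …).
At n = 4 the blocks have lengths 4, 8, 8.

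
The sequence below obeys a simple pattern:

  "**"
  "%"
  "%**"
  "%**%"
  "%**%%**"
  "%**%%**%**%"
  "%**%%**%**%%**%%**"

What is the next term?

Each term (from the third on) is the previous term followed by the one before it: term 3 = %·** = %**.
The next term joins %**%%**%**%%**%%** and %**%%**%**%.

%**%%**%**%%**%%**%**%%**%**%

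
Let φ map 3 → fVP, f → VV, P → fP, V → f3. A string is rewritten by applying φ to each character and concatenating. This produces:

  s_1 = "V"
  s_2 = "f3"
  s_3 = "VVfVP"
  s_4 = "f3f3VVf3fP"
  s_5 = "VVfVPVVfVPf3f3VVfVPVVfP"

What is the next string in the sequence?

f3f3VVf3fPf3f3VVf3fPVVfVPVVfVPf3f3VVf3fPf3f3VVfP

φ(VVfVPVVfVPf3f3VVfVPVVfP) expands symbol-by-symbol to f3 f3 VV f3 fP f3 f3 VV f3 fP VV fVP VV fVP f3 f3 VV f3 fP f3 f3 VV fP; joining the 23 pieces gives the next term.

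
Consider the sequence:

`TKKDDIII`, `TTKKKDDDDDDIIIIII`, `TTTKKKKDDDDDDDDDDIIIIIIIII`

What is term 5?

TTTTTKKKKKKDDDDDDDDDDDDDDDDDDIIIIIIIIIIIIIII

Reading off run lengths: T runs 1, 2, 3; K runs 2, 3, 4; D runs 2, 6, 10; I runs 3, 6, 9 — each is linear in n (n = 1, 2, …).
Setting n = 5 gives 5, 6, 18, 15 characters in each block.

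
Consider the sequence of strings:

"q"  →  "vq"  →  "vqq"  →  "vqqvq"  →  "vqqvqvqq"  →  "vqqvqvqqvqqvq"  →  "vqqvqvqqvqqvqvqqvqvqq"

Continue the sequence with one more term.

vqqvqvqqvqqvqvqqvqvqqvqqvqvqqvqqvq

This is a Fibonacci-style word recurrence s(k) = s(k−1)·s(k−2): e.g. vq·q = vqq.
The next term joins vqqvqvqqvqqvqvqqvqvqq and vqqvqvqqvqqvq.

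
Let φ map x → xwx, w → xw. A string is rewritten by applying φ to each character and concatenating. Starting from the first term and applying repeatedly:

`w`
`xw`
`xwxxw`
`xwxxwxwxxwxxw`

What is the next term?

xwxxwxwxxwxxwxwxxwxwxxwxxwxwxxwxxw

Applying the rule to each of the 13 symbols of xwxxwxwxxwxxw gives the pieces xwx xw xwx xwx xw xwx xw xwx xwx xw xwx xwx xw, which concatenate to the answer.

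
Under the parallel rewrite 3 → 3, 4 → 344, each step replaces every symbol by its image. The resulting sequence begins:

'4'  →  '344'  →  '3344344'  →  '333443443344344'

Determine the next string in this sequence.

3333443443344344333443443344344

Applying the rule to each of the 15 symbols of 333443443344344 gives the pieces 3 3 3 344 344 3 344 344 3 3 344 344 3 344 344, which concatenate to the answer.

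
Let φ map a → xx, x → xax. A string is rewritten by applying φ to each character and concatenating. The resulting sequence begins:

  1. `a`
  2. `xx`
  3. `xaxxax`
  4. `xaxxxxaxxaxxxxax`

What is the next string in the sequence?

Rewriting the 16 symbols of xaxxxxaxxaxxxxax one by one yields xax xx xax xax xax xax xx xax xax xx xax xax xax xax xx xax; concatenated:

xaxxxxaxxaxxaxxaxxxxaxxaxxxxaxxaxxaxxaxxxxax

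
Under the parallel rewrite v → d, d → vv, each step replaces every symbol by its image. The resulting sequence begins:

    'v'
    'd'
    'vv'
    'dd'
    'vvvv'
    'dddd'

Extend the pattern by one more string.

vvvvvvvv

Rewriting each symbol of dddd: d→vv, d→vv, d→vv, d→vv, which concatenates to vv vv vv vv.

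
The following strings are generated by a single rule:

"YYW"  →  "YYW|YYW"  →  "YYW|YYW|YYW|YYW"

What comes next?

Every step duplicates the string with '|' between the halves.
So the next term is two copies of YYW|YYW|YYW|YYW with '|' between the halves.

YYW|YYW|YYW|YYW|YYW|YYW|YYW|YYW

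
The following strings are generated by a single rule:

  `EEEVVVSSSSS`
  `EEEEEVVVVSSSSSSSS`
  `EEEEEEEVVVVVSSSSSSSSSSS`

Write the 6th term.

The n-th term is 2n+1 E's then n+2 V's then 3n+2 S's (n = 1, 2, …).
Setting n = 6 gives 13, 8, 20 characters in each block.

EEEEEEEEEEEEEVVVVVVVVSSSSSSSSSSSSSSSSSSSS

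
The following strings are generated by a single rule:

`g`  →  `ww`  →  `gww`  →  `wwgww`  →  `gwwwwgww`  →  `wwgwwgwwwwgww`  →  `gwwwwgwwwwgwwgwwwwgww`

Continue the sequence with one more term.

wwgwwgwwwwgwwgwwwwgwwwwgwwgwwwwgww

Each term (from the third on) is the two preceding terms concatenated in order: term 3 = g·ww = gww.
The next term joins wwgwwgwwwwgww and gwwwwgwwwwgwwgwwwwgww.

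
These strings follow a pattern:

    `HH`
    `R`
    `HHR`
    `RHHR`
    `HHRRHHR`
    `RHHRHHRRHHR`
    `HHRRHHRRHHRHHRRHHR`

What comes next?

From term 3 onward, concatenate the second-to-last term with the last: HH·R = HHR, R·HHR = RHHR, …
The next term joins RHHRHHRRHHR and HHRRHHRRHHRHHRRHHR.

RHHRHHRRHHRHHRRHHRRHHRHHRRHHR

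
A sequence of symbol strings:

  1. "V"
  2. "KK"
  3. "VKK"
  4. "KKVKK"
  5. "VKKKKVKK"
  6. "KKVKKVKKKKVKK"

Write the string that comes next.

VKKKKVKKKKVKKVKKKKVKK

Each term (from the third on) is the two preceding terms concatenated in order: term 3 = V·KK = VKK.
So term 7 is VKKKKVKK·KKVKKVKKKKVKK.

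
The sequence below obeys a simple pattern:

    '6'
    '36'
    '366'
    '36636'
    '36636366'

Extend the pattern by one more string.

3663636636636

Each term (from the third on) is the previous term followed by the one before it: term 3 = 36·6 = 366.
Continuing: 36636366 · 36636 gives term 6.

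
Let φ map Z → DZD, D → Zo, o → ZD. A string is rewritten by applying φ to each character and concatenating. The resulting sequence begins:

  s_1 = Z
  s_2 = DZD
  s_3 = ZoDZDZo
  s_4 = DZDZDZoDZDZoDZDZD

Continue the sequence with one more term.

Rewriting the 17 symbols of DZDZDZoDZDZoDZDZD one by one yields Zo DZD Zo DZD Zo DZD ZD Zo DZD Zo DZD ZD Zo DZD Zo DZD Zo; concatenated:

ZoDZDZoDZDZoDZDZDZoDZDZoDZDZDZoDZDZoDZDZo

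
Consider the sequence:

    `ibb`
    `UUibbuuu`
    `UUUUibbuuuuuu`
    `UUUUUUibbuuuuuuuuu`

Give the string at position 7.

Every step adds UU to the front and uuu to the end of the previous string.
From UUUUUUibbuuuuuuuuu, 3 further steps: UUUUUUibbuuuuuuuuu → UUUUUUUUibbuuuuuuuuuuuu → UUUUUUUUUUibbuuuuuuuuuuuuuuu → (answer).

UUUUUUUUUUUUibbuuuuuuuuuuuuuuuuuu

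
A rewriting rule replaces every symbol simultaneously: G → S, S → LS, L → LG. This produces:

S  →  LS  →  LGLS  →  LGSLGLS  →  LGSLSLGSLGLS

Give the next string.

Expanding LGSLSLGSLGLS: L→LG, G→S, S→LS, L→LG, S→LS, L→LG, G→S, S→LS, L→LG, G→S, L→LG, S→LS. Concatenated: LG S LS LG LS LG S LS LG S LG LS.

LGSLSLGLSLGSLSLGSLGLS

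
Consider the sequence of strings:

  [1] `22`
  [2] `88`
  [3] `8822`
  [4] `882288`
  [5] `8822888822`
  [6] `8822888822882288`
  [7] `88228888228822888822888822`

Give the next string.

This is a Fibonacci-style word recurrence s(k) = s(k−1)·s(k−2): e.g. 88·22 = 8822.
The next term joins 88228888228822888822888822 and 8822888822882288.

882288882288228888228888228822888822882288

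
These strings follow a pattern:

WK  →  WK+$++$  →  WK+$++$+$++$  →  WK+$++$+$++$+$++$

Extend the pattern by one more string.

Every step adds +$++$ to the end: s(k+1) = s(k)·+$++$.
Applying this once more to WK+$++$+$++$+$++$:

WK+$++$+$++$+$++$+$++$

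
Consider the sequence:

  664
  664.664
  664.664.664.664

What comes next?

s(k+1) = s(k)·.·s(k) — each term doubles the last with '.' between the halves.
So the next term is two copies of 664.664.664.664 with '.' between the halves.

664.664.664.664.664.664.664.664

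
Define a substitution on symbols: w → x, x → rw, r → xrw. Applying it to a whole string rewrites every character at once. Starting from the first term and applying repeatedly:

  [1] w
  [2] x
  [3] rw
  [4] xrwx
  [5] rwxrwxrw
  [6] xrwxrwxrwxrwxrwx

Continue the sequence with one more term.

Applying the rule to each of the 16 symbols of xrwxrwxrwxrwxrwx gives the pieces rw xrw x rw xrw x rw xrw x rw xrw x rw xrw x rw, which concatenate to the answer.

rwxrwxrwxrwxrwxrwxrwxrwxrwxrwxrw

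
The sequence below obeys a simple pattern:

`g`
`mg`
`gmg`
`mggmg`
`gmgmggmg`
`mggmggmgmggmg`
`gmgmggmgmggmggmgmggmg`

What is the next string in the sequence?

mggmggmgmggmggmgmggmgmggmggmgmggmg

This is a Fibonacci-style word recurrence s(k) = s(k−2)·s(k−1): e.g. g·mg = gmg.
The next term joins mggmggmgmggmg and gmgmggmgmggmggmgmggmg.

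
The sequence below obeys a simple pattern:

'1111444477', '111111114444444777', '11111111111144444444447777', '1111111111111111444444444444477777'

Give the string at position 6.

11111111111111111111111144444444444444444447777777

Reading off run lengths: 1 runs 4, 8, 12, 16; 4 runs 4, 7, 10, 13; 7 runs 2, 3, 4, 5 — each is linear in n (n = 1, 2, …).
Setting n = 6 gives 24, 19, 7 characters in each block.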